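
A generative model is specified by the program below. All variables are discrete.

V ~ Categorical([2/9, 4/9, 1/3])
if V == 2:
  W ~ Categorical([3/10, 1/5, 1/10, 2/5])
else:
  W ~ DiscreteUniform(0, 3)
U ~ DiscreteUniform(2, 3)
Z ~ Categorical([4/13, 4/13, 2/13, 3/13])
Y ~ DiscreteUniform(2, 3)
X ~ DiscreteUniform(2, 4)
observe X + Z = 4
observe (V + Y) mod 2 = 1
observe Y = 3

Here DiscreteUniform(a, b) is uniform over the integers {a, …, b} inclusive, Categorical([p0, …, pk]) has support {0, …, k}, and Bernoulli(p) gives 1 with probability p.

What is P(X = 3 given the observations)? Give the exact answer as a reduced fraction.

P(X = 3 | obs) = 2/5

Enumerate traces; 48 have nonzero weight after conditioning:
  (V=0, W=0, U=2, Z=0, Y=3, X=4) weight 1/702
  (V=0, W=0, U=2, Z=1, Y=3, X=3) weight 1/702
  (V=0, W=0, U=2, Z=2, Y=3, X=2) weight 1/1404
  (V=0, W=0, U=3, Z=0, Y=3, X=4) weight 1/702
  (V=0, W=0, U=3, Z=1, Y=3, X=3) weight 1/702
  (V=0, W=0, U=3, Z=2, Y=3, X=2) weight 1/1404
  (V=0, W=1, U=2, Z=0, Y=3, X=4) weight 1/702
  (V=0, W=1, U=2, Z=1, Y=3, X=3) weight 1/702
  … 40 more
Group by X:
  weight(X=2) = 5/351
  weight(X=3) = 10/351
  weight(X=4) = 10/351
Total weight = 5/351 + 10/351 + 10/351 = 25/351
P(X=2 | obs) = 5/351 / 25/351 = 1/5
P(X=3 | obs) = 10/351 / 25/351 = 2/5
P(X=4 | obs) = 10/351 / 25/351 = 2/5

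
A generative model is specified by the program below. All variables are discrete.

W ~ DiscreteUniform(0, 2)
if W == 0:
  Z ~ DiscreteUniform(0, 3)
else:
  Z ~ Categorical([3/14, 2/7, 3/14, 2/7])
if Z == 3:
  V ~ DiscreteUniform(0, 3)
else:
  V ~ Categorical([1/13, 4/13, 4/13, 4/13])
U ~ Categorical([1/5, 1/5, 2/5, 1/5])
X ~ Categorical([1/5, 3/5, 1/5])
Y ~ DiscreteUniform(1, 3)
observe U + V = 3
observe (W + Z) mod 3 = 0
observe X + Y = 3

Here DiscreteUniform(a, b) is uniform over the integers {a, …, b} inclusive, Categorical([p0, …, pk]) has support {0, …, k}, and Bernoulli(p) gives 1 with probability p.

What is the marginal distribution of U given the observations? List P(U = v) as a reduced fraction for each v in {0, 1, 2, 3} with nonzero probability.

Enumerate traces; 48 have nonzero weight after conditioning:
  (W=0, Z=0, V=0, U=3, X=0, Y=3) weight 1/11700
  (W=0, Z=0, V=0, U=3, X=1, Y=2) weight 1/3900
  (W=0, Z=0, V=0, U=3, X=2, Y=1) weight 1/11700
  (W=0, Z=0, V=1, U=2, X=0, Y=3) weight 2/2925
  (W=0, Z=0, V=1, U=2, X=1, Y=2) weight 2/975
  (W=0, Z=0, V=1, U=2, X=2, Y=1) weight 2/2925
  (W=0, Z=0, V=2, U=1, X=0, Y=3) weight 1/2925
  (W=0, Z=0, V=2, U=1, X=1, Y=2) weight 1/975
  (W=0, Z=0, V=3, U=0, X=0, Y=3) weight 1/2925
  … 39 more
Group by U:
  weight(U=0) = 61/9360
  weight(U=1) = 61/9360
  weight(U=2) = 61/4680
  weight(U=3) = 5/1872
Total weight = 61/9360 + 61/9360 + 61/4680 + 5/1872 = 269/9360
P(U=0 | obs) = 61/9360 / 269/9360 = 61/269
P(U=1 | obs) = 61/9360 / 269/9360 = 61/269
P(U=2 | obs) = 61/4680 / 269/9360 = 122/269
P(U=3 | obs) = 5/1872 / 269/9360 = 25/269

P(U=0) = 61/269, P(U=1) = 61/269, P(U=2) = 122/269, P(U=3) = 25/269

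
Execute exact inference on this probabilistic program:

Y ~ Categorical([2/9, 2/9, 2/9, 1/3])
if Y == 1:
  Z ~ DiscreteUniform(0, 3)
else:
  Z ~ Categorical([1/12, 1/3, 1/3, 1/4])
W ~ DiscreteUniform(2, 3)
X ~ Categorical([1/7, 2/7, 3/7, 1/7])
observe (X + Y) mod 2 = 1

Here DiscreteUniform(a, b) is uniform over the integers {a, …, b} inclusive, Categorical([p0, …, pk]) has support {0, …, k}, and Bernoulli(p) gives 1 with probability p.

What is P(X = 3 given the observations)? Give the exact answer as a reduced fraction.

Enumerate traces; 64 have nonzero weight after conditioning:
  (Y=0, Z=0, W=2, X=1) weight 1/378
  (Y=0, Z=0, W=2, X=3) weight 1/756
  (Y=0, Z=0, W=3, X=1) weight 1/378
  (Y=0, Z=0, W=3, X=3) weight 1/756
  (Y=0, Z=1, W=2, X=1) weight 2/189
  (Y=0, Z=1, W=2, X=3) weight 1/189
  (Y=0, Z=1, W=3, X=1) weight 2/189
  (Y=0, Z=1, W=3, X=3) weight 1/189
  (Y=1, Z=0, W=2, X=0) weight 1/252
  (Y=1, Z=0, W=2, X=2) weight 1/84
  … 54 more
Group by X:
  weight(X=0) = 5/63
  weight(X=1) = 8/63
  weight(X=2) = 5/21
  weight(X=3) = 4/63
Total weight = 5/63 + 8/63 + 5/21 + 4/63 = 32/63
P(X=0 | obs) = 5/63 / 32/63 = 5/32
P(X=1 | obs) = 8/63 / 32/63 = 1/4
P(X=2 | obs) = 5/21 / 32/63 = 15/32
P(X=3 | obs) = 4/63 / 32/63 = 1/8

P(X = 3 | obs) = 1/8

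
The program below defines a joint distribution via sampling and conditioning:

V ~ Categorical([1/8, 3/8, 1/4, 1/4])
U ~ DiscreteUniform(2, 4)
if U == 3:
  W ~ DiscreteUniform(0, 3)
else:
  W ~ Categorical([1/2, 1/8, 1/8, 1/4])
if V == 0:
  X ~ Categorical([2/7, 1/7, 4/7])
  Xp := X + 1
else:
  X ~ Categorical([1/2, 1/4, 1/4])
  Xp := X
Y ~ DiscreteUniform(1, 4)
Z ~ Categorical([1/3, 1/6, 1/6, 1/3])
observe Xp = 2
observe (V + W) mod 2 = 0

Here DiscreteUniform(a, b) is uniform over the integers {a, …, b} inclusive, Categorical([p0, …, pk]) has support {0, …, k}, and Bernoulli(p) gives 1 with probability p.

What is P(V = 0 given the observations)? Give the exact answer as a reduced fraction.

P(V = 0 | obs) = 4/43

Enumerate traces; 384 have nonzero weight after conditioning:
  (V=0, U=2, W=0, X=1, Y=1, Z=0) weight 1/4032
  (V=0, U=2, W=0, X=1, Y=1, Z=1) weight 1/8064
  (V=0, U=2, W=0, X=1, Y=1, Z=2) weight 1/8064
  (V=0, U=2, W=0, X=1, Y=1, Z=3) weight 1/4032
  (V=0, U=2, W=0, X=1, Y=2, Z=0) weight 1/4032
  (V=0, U=2, W=0, X=1, Y=2, Z=1) weight 1/8064
  (V=0, U=2, W=0, X=1, Y=2, Z=2) weight 1/8064
  (V=0, U=2, W=0, X=1, Y=2, Z=3) weight 1/4032
  (V=1, U=2, W=1, X=2, Y=1, Z=0) weight 1/3072
  (V=2, U=2, W=0, X=2, Y=1, Z=0) weight 1/1152
  … 374 more
Group by V:
  weight(V=0) = 1/96
  weight(V=1) = 5/128
  weight(V=2) = 7/192
  weight(V=3) = 5/192
Total weight = 1/96 + 5/128 + 7/192 + 5/192 = 43/384
P(V=0 | obs) = 1/96 / 43/384 = 4/43
P(V=1 | obs) = 5/128 / 43/384 = 15/43
P(V=2 | obs) = 7/192 / 43/384 = 14/43
P(V=3 | obs) = 5/192 / 43/384 = 10/43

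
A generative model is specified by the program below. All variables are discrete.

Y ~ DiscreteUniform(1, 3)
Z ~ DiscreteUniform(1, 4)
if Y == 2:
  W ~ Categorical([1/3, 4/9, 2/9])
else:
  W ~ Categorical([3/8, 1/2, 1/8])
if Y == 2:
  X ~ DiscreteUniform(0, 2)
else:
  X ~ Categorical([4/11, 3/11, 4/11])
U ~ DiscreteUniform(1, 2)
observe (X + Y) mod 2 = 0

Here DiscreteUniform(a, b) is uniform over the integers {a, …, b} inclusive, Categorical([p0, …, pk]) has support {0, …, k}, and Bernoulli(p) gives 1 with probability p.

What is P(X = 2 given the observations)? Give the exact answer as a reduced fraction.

Enumerate traces; 96 have nonzero weight after conditioning:
  (Y=1, Z=1, W=0, X=1, U=1) weight 3/704
  (Y=1, Z=1, W=0, X=1, U=2) weight 3/704
  (Y=1, Z=1, W=1, X=1, U=1) weight 1/176
  (Y=1, Z=1, W=1, X=1, U=2) weight 1/176
  (Y=1, Z=1, W=2, X=1, U=1) weight 1/704
  (Y=1, Z=1, W=2, X=1, U=2) weight 1/704
  (Y=1, Z=2, W=0, X=1, U=1) weight 3/704
  (Y=1, Z=2, W=0, X=1, U=2) weight 3/704
  (Y=2, Z=1, W=0, X=0, U=1) weight 1/216
  (Y=2, Z=1, W=0, X=2, U=1) weight 1/216
  … 86 more
Group by X:
  weight(X=0) = 1/9
  weight(X=1) = 2/11
  weight(X=2) = 1/9
Total weight = 1/9 + 2/11 + 1/9 = 40/99
P(X=0 | obs) = 1/9 / 40/99 = 11/40
P(X=1 | obs) = 2/11 / 40/99 = 9/20
P(X=2 | obs) = 1/9 / 40/99 = 11/40

P(X = 2 | obs) = 11/40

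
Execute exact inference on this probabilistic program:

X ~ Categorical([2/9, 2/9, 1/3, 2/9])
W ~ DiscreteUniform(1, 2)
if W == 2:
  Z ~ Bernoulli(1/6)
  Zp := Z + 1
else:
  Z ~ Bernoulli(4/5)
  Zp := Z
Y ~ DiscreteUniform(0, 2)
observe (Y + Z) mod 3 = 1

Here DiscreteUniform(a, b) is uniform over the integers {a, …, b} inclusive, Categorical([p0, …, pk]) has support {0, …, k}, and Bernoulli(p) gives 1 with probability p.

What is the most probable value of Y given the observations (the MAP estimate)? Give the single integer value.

Enumerate traces; 16 have nonzero weight after conditioning:
  (X=0, W=1, Z=0, Y=1) weight 1/135
  (X=0, W=1, Z=1, Y=0) weight 4/135
  (X=0, W=2, Z=0, Y=1) weight 5/162
  (X=0, W=2, Z=1, Y=0) weight 1/162
  (X=1, W=1, Z=0, Y=1) weight 1/135
  (X=1, W=1, Z=1, Y=0) weight 4/135
  (X=1, W=2, Z=0, Y=1) weight 5/162
  (X=1, W=2, Z=1, Y=0) weight 1/162
  … 8 more
Group by Y:
  weight(Y=0) = 29/180
  weight(Y=1) = 31/180
Total weight = 29/180 + 31/180 = 1/3
P(Y=0 | obs) = 29/180 / 1/3 = 29/60
P(Y=1 | obs) = 31/180 / 1/3 = 31/60
argmax = 1

argmax_v P(Y = v | obs) = 1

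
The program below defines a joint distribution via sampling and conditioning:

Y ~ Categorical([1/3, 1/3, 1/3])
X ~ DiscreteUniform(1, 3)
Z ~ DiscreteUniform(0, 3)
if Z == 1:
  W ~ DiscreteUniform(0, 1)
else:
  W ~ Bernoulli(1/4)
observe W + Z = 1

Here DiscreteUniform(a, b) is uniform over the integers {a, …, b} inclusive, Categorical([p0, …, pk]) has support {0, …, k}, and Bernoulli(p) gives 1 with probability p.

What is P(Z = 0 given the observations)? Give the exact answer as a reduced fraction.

P(Z = 0 | obs) = 1/3

Enumerate traces; 18 have nonzero weight after conditioning:
  (Y=0, X=1, Z=0, W=1) weight 1/144
  (Y=0, X=1, Z=1, W=0) weight 1/72
  (Y=0, X=2, Z=0, W=1) weight 1/144
  (Y=0, X=2, Z=1, W=0) weight 1/72
  (Y=0, X=3, Z=0, W=1) weight 1/144
  (Y=0, X=3, Z=1, W=0) weight 1/72
  (Y=1, X=1, Z=0, W=1) weight 1/144
  (Y=1, X=1, Z=1, W=0) weight 1/72
  … 10 more
Group by Z:
  weight(Z=0) = 1/16
  weight(Z=1) = 1/8
Total weight = 1/16 + 1/8 = 3/16
P(Z=0 | obs) = 1/16 / 3/16 = 1/3
P(Z=1 | obs) = 1/8 / 3/16 = 2/3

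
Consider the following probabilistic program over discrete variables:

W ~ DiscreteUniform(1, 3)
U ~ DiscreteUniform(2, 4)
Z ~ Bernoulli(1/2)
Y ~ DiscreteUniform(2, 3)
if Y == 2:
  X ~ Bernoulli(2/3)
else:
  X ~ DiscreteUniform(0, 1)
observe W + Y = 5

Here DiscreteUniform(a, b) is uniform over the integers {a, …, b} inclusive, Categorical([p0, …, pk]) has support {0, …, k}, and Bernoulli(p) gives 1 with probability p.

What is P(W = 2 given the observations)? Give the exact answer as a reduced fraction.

P(W = 2 | obs) = 1/2

Enumerate traces; 24 have nonzero weight after conditioning:
  (W=2, U=2, Z=0, Y=3, X=0) weight 1/72
  (W=2, U=2, Z=0, Y=3, X=1) weight 1/72
  (W=2, U=2, Z=1, Y=3, X=0) weight 1/72
  (W=2, U=2, Z=1, Y=3, X=1) weight 1/72
  (W=2, U=3, Z=0, Y=3, X=0) weight 1/72
  (W=2, U=3, Z=0, Y=3, X=1) weight 1/72
  (W=2, U=3, Z=1, Y=3, X=0) weight 1/72
  (W=2, U=3, Z=1, Y=3, X=1) weight 1/72
  (W=3, U=2, Z=0, Y=2, X=0) weight 1/108
  … 15 more
Group by W:
  weight(W=2) = 1/6
  weight(W=3) = 1/6
Total weight = 1/6 + 1/6 = 1/3
P(W=2 | obs) = 1/6 / 1/3 = 1/2
P(W=3 | obs) = 1/6 / 1/3 = 1/2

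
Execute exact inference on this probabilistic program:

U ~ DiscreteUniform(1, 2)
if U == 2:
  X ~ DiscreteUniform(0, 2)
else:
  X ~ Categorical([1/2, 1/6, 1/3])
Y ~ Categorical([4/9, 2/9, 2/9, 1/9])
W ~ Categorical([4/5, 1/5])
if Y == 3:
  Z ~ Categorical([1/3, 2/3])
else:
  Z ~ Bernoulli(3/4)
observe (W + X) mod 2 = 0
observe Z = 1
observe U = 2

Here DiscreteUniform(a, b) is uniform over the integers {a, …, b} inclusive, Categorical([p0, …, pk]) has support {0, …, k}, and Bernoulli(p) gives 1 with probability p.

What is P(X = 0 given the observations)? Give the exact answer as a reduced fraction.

P(X = 0 | obs) = 4/9

Enumerate traces; 12 have nonzero weight after conditioning:
  (U=2, X=0, Y=0, W=0, Z=1) weight 2/45
  (U=2, X=0, Y=1, W=0, Z=1) weight 1/45
  (U=2, X=0, Y=2, W=0, Z=1) weight 1/45
  (U=2, X=0, Y=3, W=0, Z=1) weight 4/405
  (U=2, X=1, Y=0, W=1, Z=1) weight 1/90
  (U=2, X=1, Y=1, W=1, Z=1) weight 1/180
  (U=2, X=1, Y=2, W=1, Z=1) weight 1/180
  (U=2, X=1, Y=3, W=1, Z=1) weight 1/405
  (U=2, X=2, Y=0, W=0, Z=1) weight 2/45
  … 3 more
Group by X:
  weight(X=0) = 8/81
  weight(X=1) = 2/81
  weight(X=2) = 8/81
Total weight = 8/81 + 2/81 + 8/81 = 2/9
P(X=0 | obs) = 8/81 / 2/9 = 4/9
P(X=1 | obs) = 2/81 / 2/9 = 1/9
P(X=2 | obs) = 8/81 / 2/9 = 4/9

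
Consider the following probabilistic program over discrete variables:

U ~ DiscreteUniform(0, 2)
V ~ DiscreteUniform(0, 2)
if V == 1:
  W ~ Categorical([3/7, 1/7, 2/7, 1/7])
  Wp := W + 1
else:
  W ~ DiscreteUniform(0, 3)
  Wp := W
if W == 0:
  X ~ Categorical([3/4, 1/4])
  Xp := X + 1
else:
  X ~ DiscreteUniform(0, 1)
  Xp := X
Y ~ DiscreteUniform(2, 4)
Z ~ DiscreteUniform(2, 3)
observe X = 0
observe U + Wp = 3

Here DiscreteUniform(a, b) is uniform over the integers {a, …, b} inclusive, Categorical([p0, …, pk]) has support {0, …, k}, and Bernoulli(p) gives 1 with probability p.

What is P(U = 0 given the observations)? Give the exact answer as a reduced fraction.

P(U = 0 | obs) = 11/36

Enumerate traces; 54 have nonzero weight after conditioning:
  (U=0, V=0, W=3, X=0, Y=2, Z=2) weight 1/432
  (U=0, V=0, W=3, X=0, Y=2, Z=3) weight 1/432
  (U=0, V=0, W=3, X=0, Y=3, Z=2) weight 1/432
  (U=0, V=0, W=3, X=0, Y=3, Z=3) weight 1/432
  (U=0, V=0, W=3, X=0, Y=4, Z=2) weight 1/432
  (U=0, V=0, W=3, X=0, Y=4, Z=3) weight 1/432
  (U=0, V=1, W=2, X=0, Y=2, Z=2) weight 1/378
  (U=0, V=1, W=2, X=0, Y=2, Z=3) weight 1/378
  (U=1, V=0, W=2, X=0, Y=2, Z=2) weight 1/432
  (U=2, V=0, W=1, X=0, Y=2, Z=2) weight 1/432
  … 44 more
Group by U:
  weight(U=0) = 11/252
  weight(U=1) = 1/28
  weight(U=2) = 4/63
Total weight = 11/252 + 1/28 + 4/63 = 1/7
P(U=0 | obs) = 11/252 / 1/7 = 11/36
P(U=1 | obs) = 1/28 / 1/7 = 1/4
P(U=2 | obs) = 4/63 / 1/7 = 4/9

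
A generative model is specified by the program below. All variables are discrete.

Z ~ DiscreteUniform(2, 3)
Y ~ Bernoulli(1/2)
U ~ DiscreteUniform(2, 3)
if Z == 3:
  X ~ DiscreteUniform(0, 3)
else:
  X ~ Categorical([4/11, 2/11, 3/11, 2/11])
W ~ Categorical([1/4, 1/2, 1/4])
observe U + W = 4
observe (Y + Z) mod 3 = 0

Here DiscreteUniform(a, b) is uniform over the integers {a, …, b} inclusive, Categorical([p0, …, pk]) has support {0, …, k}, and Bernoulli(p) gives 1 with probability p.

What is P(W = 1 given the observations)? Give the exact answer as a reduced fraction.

Enumerate traces; 16 have nonzero weight after conditioning:
  (Z=2, Y=1, U=2, X=0, W=2) weight 1/88
  (Z=2, Y=1, U=2, X=1, W=2) weight 1/176
  (Z=2, Y=1, U=2, X=2, W=2) weight 3/352
  (Z=2, Y=1, U=2, X=3, W=2) weight 1/176
  (Z=2, Y=1, U=3, X=0, W=1) weight 1/44
  (Z=2, Y=1, U=3, X=1, W=1) weight 1/88
  (Z=2, Y=1, U=3, X=2, W=1) weight 3/176
  (Z=2, Y=1, U=3, X=3, W=1) weight 1/88
  … 8 more
Group by W:
  weight(W=1) = 1/8
  weight(W=2) = 1/16
Total weight = 1/8 + 1/16 = 3/16
P(W=1 | obs) = 1/8 / 3/16 = 2/3
P(W=2 | obs) = 1/16 / 3/16 = 1/3

P(W = 1 | obs) = 2/3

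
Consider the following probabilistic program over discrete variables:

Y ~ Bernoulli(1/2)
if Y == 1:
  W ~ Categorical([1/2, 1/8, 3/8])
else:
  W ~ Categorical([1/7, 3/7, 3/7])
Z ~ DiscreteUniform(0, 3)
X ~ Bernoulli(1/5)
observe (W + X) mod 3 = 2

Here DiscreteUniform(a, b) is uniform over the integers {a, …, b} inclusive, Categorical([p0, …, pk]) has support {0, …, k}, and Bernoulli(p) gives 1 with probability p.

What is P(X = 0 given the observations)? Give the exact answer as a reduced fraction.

P(X = 0 | obs) = 180/211

Enumerate traces; 16 have nonzero weight after conditioning:
  (Y=0, W=1, Z=0, X=1) weight 3/280
  (Y=0, W=1, Z=1, X=1) weight 3/280
  (Y=0, W=1, Z=2, X=1) weight 3/280
  (Y=0, W=1, Z=3, X=1) weight 3/280
  (Y=0, W=2, Z=0, X=0) weight 3/70
  (Y=0, W=2, Z=1, X=0) weight 3/70
  (Y=0, W=2, Z=2, X=0) weight 3/70
  (Y=0, W=2, Z=3, X=0) weight 3/70
  … 8 more
Group by X:
  weight(X=0) = 9/28
  weight(X=1) = 31/560
Total weight = 9/28 + 31/560 = 211/560
P(X=0 | obs) = 9/28 / 211/560 = 180/211
P(X=1 | obs) = 31/560 / 211/560 = 31/211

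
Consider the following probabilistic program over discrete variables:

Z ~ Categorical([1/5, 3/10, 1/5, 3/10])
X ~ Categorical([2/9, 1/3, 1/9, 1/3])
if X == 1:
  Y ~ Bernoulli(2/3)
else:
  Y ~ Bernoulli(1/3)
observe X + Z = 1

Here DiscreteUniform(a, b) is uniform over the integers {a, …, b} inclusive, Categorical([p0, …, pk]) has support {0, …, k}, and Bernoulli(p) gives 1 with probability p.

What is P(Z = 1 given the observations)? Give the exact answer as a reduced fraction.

P(Z = 1 | obs) = 1/2

Enumerate traces; 4 have nonzero weight after conditioning:
  (Z=0, X=1, Y=0) weight 1/45
  (Z=0, X=1, Y=1) weight 2/45
  (Z=1, X=0, Y=0) weight 2/45
  (Z=1, X=0, Y=1) weight 1/45
Group by Z:
  weight(Z=0) = 1/15
  weight(Z=1) = 1/15
Total weight = 1/15 + 1/15 = 2/15
P(Z=0 | obs) = 1/15 / 2/15 = 1/2
P(Z=1 | obs) = 1/15 / 2/15 = 1/2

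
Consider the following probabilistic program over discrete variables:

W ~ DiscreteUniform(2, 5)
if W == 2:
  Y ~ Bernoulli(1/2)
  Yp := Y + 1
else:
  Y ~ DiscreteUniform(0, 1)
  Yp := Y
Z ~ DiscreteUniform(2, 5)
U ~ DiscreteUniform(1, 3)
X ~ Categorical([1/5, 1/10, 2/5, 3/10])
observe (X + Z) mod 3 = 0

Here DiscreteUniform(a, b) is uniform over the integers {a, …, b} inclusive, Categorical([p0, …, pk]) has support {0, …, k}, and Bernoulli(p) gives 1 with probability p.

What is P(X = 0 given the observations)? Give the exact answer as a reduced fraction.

Enumerate traces; 120 have nonzero weight after conditioning:
  (W=2, Y=0, Z=2, U=1, X=1) weight 1/960
  (W=2, Y=0, Z=2, U=2, X=1) weight 1/960
  (W=2, Y=0, Z=2, U=3, X=1) weight 1/960
  (W=2, Y=0, Z=3, U=1, X=0) weight 1/480
  (W=2, Y=0, Z=3, U=1, X=3) weight 1/320
  (W=2, Y=0, Z=3, U=2, X=0) weight 1/480
  (W=2, Y=0, Z=3, U=2, X=3) weight 1/320
  (W=2, Y=0, Z=3, U=3, X=0) weight 1/480
  (W=2, Y=0, Z=4, U=1, X=2) weight 1/240
  … 111 more
Group by X:
  weight(X=0) = 1/20
  weight(X=1) = 1/20
  weight(X=2) = 1/10
  weight(X=3) = 3/40
Total weight = 1/20 + 1/20 + 1/10 + 3/40 = 11/40
P(X=0 | obs) = 1/20 / 11/40 = 2/11
P(X=1 | obs) = 1/20 / 11/40 = 2/11
P(X=2 | obs) = 1/10 / 11/40 = 4/11
P(X=3 | obs) = 3/40 / 11/40 = 3/11

P(X = 0 | obs) = 2/11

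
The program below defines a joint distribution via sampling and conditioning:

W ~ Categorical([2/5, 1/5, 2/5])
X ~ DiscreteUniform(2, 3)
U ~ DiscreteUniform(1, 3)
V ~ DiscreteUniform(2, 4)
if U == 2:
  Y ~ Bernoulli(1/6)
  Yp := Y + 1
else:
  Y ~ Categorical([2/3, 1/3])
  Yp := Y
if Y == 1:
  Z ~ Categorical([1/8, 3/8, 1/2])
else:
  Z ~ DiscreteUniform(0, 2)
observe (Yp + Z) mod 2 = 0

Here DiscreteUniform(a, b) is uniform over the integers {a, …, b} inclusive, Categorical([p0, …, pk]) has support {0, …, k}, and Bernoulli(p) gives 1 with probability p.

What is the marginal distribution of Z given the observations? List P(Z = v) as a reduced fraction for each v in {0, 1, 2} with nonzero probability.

Enumerate traces; 162 have nonzero weight after conditioning:
  (W=0, X=2, U=1, V=2, Y=0, Z=0) weight 2/405
  (W=0, X=2, U=1, V=2, Y=0, Z=2) weight 2/405
  (W=0, X=2, U=1, V=2, Y=1, Z=1) weight 1/360
  (W=0, X=2, U=1, V=3, Y=0, Z=0) weight 2/405
  (W=0, X=2, U=1, V=3, Y=0, Z=2) weight 2/405
  (W=0, X=2, U=1, V=3, Y=1, Z=1) weight 1/360
  (W=0, X=2, U=1, V=4, Y=0, Z=0) weight 2/405
  (W=0, X=2, U=1, V=4, Y=0, Z=2) weight 2/405
  … 154 more
Group by Z:
  weight(Z=0) = 67/432
  weight(Z=1) = 19/108
  weight(Z=2) = 19/108
Total weight = 67/432 + 19/108 + 19/108 = 73/144
P(Z=0 | obs) = 67/432 / 73/144 = 67/219
P(Z=1 | obs) = 19/108 / 73/144 = 76/219
P(Z=2 | obs) = 19/108 / 73/144 = 76/219

P(Z=0) = 67/219, P(Z=1) = 76/219, P(Z=2) = 76/219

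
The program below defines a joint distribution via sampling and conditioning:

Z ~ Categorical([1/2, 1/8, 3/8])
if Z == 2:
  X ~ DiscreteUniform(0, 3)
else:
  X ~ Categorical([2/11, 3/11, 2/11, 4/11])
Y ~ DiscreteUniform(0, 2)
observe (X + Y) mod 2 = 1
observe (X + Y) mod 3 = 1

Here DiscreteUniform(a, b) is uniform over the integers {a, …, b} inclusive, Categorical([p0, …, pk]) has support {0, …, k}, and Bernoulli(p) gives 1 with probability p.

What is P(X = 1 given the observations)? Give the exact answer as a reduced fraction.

Enumerate traces; 6 have nonzero weight after conditioning:
  (Z=0, X=0, Y=1) weight 1/33
  (Z=0, X=1, Y=0) weight 1/22
  (Z=1, X=0, Y=1) weight 1/132
  (Z=1, X=1, Y=0) weight 1/88
  (Z=2, X=0, Y=1) weight 1/32
  (Z=2, X=1, Y=0) weight 1/32
Group by X:
  weight(X=0) = 73/1056
  weight(X=1) = 31/352
Total weight = 73/1056 + 31/352 = 83/528
P(X=0 | obs) = 73/1056 / 83/528 = 73/166
P(X=1 | obs) = 31/352 / 83/528 = 93/166

P(X = 1 | obs) = 93/166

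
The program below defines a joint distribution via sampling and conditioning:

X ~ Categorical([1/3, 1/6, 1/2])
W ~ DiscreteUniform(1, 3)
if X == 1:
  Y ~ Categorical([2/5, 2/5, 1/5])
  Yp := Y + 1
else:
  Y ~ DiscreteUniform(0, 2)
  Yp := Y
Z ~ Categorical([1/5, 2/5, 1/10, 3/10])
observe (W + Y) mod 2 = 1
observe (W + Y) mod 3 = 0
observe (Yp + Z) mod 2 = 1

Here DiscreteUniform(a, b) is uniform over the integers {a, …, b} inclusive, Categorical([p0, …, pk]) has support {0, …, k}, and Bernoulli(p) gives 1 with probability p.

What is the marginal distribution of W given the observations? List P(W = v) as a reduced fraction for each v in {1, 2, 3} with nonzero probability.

Enumerate traces; 18 have nonzero weight after conditioning:
  (X=0, W=1, Y=2, Z=1) weight 2/135
  (X=0, W=1, Y=2, Z=3) weight 1/90
  (X=0, W=2, Y=1, Z=0) weight 1/135
  (X=0, W=2, Y=1, Z=2) weight 1/270
  (X=0, W=3, Y=0, Z=1) weight 2/135
  (X=0, W=3, Y=0, Z=3) weight 1/90
  (X=1, W=1, Y=2, Z=0) weight 1/450
  (X=1, W=1, Y=2, Z=2) weight 1/900
  … 10 more
Group by W:
  weight(W=1) = 46/675
  weight(W=2) = 13/300
  weight(W=3) = 193/2700
Total weight = 46/675 + 13/300 + 193/2700 = 247/1350
P(W=1 | obs) = 46/675 / 247/1350 = 92/247
P(W=2 | obs) = 13/300 / 247/1350 = 9/38
P(W=3 | obs) = 193/2700 / 247/1350 = 193/494

P(W=1) = 92/247, P(W=2) = 9/38, P(W=3) = 193/494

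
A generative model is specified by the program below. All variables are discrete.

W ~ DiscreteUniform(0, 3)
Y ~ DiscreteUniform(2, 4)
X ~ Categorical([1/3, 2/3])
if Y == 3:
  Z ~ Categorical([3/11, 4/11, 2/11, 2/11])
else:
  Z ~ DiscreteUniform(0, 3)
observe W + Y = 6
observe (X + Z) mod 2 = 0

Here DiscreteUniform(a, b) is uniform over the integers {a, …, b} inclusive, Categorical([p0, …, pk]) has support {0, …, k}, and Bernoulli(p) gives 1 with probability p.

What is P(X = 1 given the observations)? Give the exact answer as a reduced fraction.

Enumerate traces; 8 have nonzero weight after conditioning:
  (W=2, Y=4, X=0, Z=0) weight 1/144
  (W=2, Y=4, X=0, Z=2) weight 1/144
  (W=2, Y=4, X=1, Z=1) weight 1/72
  (W=2, Y=4, X=1, Z=3) weight 1/72
  (W=3, Y=3, X=0, Z=0) weight 1/132
  (W=3, Y=3, X=0, Z=2) weight 1/198
  (W=3, Y=3, X=1, Z=1) weight 2/99
  (W=3, Y=3, X=1, Z=3) weight 1/99
Group by X:
  weight(X=0) = 7/264
  weight(X=1) = 23/396
Total weight = 7/264 + 23/396 = 67/792
P(X=0 | obs) = 7/264 / 67/792 = 21/67
P(X=1 | obs) = 23/396 / 67/792 = 46/67

P(X = 1 | obs) = 46/67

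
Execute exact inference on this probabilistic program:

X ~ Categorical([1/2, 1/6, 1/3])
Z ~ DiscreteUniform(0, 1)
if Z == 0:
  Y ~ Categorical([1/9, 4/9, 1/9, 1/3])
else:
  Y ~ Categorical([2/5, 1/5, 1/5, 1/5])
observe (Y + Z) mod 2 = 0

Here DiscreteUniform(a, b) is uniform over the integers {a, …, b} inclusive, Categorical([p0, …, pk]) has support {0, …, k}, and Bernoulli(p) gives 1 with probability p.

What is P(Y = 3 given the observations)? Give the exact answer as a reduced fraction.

Enumerate traces; 12 have nonzero weight after conditioning:
  (X=0, Z=0, Y=0) weight 1/36
  (X=0, Z=0, Y=2) weight 1/36
  (X=0, Z=1, Y=1) weight 1/20
  (X=0, Z=1, Y=3) weight 1/20
  (X=1, Z=0, Y=0) weight 1/108
  (X=1, Z=0, Y=2) weight 1/108
  (X=1, Z=1, Y=1) weight 1/60
  (X=1, Z=1, Y=3) weight 1/60
  … 4 more
Group by Y:
  weight(Y=0) = 1/18
  weight(Y=1) = 1/10
  weight(Y=2) = 1/18
  weight(Y=3) = 1/10
Total weight = 1/18 + 1/10 + 1/18 + 1/10 = 14/45
P(Y=0 | obs) = 1/18 / 14/45 = 5/28
P(Y=1 | obs) = 1/10 / 14/45 = 9/28
P(Y=2 | obs) = 1/18 / 14/45 = 5/28
P(Y=3 | obs) = 1/10 / 14/45 = 9/28

P(Y = 3 | obs) = 9/28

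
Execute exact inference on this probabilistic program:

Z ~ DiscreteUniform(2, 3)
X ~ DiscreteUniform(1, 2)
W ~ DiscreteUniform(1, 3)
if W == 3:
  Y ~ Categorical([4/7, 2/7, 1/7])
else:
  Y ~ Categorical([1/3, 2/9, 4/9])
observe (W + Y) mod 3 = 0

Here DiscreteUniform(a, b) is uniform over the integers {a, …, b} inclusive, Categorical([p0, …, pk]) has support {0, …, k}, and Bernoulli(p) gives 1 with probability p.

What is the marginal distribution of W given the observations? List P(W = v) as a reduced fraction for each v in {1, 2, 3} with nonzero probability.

P(W=1) = 14/39, P(W=2) = 7/39, P(W=3) = 6/13

Enumerate traces; 12 have nonzero weight after conditioning:
  (Z=2, X=1, W=1, Y=2) weight 1/27
  (Z=2, X=1, W=2, Y=1) weight 1/54
  (Z=2, X=1, W=3, Y=0) weight 1/21
  (Z=2, X=2, W=1, Y=2) weight 1/27
  (Z=2, X=2, W=2, Y=1) weight 1/54
  (Z=2, X=2, W=3, Y=0) weight 1/21
  (Z=3, X=1, W=1, Y=2) weight 1/27
  (Z=3, X=1, W=2, Y=1) weight 1/54
  … 4 more
Group by W:
  weight(W=1) = 4/27
  weight(W=2) = 2/27
  weight(W=3) = 4/21
Total weight = 4/27 + 2/27 + 4/21 = 26/63
P(W=1 | obs) = 4/27 / 26/63 = 14/39
P(W=2 | obs) = 2/27 / 26/63 = 7/39
P(W=3 | obs) = 4/21 / 26/63 = 6/13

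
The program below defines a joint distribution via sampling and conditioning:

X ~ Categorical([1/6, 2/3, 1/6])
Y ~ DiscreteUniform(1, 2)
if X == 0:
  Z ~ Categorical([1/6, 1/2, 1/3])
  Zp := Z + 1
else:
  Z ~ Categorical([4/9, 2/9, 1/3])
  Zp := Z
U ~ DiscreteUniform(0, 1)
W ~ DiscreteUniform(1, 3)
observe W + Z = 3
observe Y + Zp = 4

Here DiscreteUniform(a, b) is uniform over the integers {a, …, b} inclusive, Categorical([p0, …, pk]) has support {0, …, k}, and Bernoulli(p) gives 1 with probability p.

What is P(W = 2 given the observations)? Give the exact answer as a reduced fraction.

Enumerate traces; 8 have nonzero weight after conditioning:
  (X=0, Y=1, Z=2, U=0, W=1) weight 1/216
  (X=0, Y=1, Z=2, U=1, W=1) weight 1/216
  (X=0, Y=2, Z=1, U=0, W=2) weight 1/144
  (X=0, Y=2, Z=1, U=1, W=2) weight 1/144
  (X=1, Y=2, Z=2, U=0, W=1) weight 1/54
  (X=1, Y=2, Z=2, U=1, W=1) weight 1/54
  (X=2, Y=2, Z=2, U=0, W=1) weight 1/216
  (X=2, Y=2, Z=2, U=1, W=1) weight 1/216
Group by W:
  weight(W=1) = 1/18
  weight(W=2) = 1/72
Total weight = 1/18 + 1/72 = 5/72
P(W=1 | obs) = 1/18 / 5/72 = 4/5
P(W=2 | obs) = 1/72 / 5/72 = 1/5

P(W = 2 | obs) = 1/5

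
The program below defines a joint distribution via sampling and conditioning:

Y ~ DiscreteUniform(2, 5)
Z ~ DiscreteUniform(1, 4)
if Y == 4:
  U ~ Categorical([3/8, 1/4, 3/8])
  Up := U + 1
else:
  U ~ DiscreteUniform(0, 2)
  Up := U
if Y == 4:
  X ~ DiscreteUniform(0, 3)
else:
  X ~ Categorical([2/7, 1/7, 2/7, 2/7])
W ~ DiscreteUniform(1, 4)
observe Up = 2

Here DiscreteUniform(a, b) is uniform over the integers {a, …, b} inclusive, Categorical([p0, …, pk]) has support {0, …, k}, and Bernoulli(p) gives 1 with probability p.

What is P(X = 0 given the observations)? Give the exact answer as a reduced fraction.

Enumerate traces; 256 have nonzero weight after conditioning:
  (Y=2, Z=1, U=2, X=0, W=1) weight 1/672
  (Y=2, Z=1, U=2, X=0, W=2) weight 1/672
  (Y=2, Z=1, U=2, X=0, W=3) weight 1/672
  (Y=2, Z=1, U=2, X=0, W=4) weight 1/672
  (Y=2, Z=1, U=2, X=1, W=1) weight 1/1344
  (Y=2, Z=1, U=2, X=1, W=2) weight 1/1344
  (Y=2, Z=1, U=2, X=1, W=3) weight 1/1344
  (Y=2, Z=1, U=2, X=1, W=4) weight 1/1344
  (Y=2, Z=1, U=2, X=2, W=1) weight 1/672
  (Y=2, Z=1, U=2, X=3, W=1) weight 1/672
  … 246 more
Group by X:
  weight(X=0) = 39/448
  weight(X=1) = 23/448
  weight(X=2) = 39/448
  weight(X=3) = 39/448
Total weight = 39/448 + 23/448 + 39/448 + 39/448 = 5/16
P(X=0 | obs) = 39/448 / 5/16 = 39/140
P(X=1 | obs) = 23/448 / 5/16 = 23/140
P(X=2 | obs) = 39/448 / 5/16 = 39/140
P(X=3 | obs) = 39/448 / 5/16 = 39/140

P(X = 0 | obs) = 39/140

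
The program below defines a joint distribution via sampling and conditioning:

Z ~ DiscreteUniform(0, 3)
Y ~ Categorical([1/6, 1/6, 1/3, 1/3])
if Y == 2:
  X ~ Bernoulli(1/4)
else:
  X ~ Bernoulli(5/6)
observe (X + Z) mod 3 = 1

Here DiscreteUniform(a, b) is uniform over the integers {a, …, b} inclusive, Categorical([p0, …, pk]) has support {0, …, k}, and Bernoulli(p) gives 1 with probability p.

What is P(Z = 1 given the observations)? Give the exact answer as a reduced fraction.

P(Z = 1 | obs) = 13/59

Enumerate traces; 12 have nonzero weight after conditioning:
  (Z=0, Y=0, X=1) weight 5/144
  (Z=0, Y=1, X=1) weight 5/144
  (Z=0, Y=2, X=1) weight 1/48
  (Z=0, Y=3, X=1) weight 5/72
  (Z=1, Y=0, X=0) weight 1/144
  (Z=1, Y=1, X=0) weight 1/144
  (Z=1, Y=2, X=0) weight 1/16
  (Z=1, Y=3, X=0) weight 1/72
  (Z=3, Y=0, X=1) weight 5/144
  … 3 more
Group by Z:
  weight(Z=0) = 23/144
  weight(Z=1) = 13/144
  weight(Z=3) = 23/144
Total weight = 23/144 + 13/144 + 23/144 = 59/144
P(Z=0 | obs) = 23/144 / 59/144 = 23/59
P(Z=1 | obs) = 13/144 / 59/144 = 13/59
P(Z=3 | obs) = 23/144 / 59/144 = 23/59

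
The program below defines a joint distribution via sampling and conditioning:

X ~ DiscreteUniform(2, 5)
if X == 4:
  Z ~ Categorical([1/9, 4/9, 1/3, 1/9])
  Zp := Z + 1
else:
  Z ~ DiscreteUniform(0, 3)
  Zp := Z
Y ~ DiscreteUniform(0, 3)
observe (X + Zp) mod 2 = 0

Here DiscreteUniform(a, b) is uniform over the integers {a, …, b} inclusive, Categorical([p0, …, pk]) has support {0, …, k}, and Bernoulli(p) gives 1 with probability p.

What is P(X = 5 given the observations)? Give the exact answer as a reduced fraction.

Enumerate traces; 32 have nonzero weight after conditioning:
  (X=2, Z=0, Y=0) weight 1/64
  (X=2, Z=0, Y=1) weight 1/64
  (X=2, Z=0, Y=2) weight 1/64
  (X=2, Z=0, Y=3) weight 1/64
  (X=2, Z=2, Y=0) weight 1/64
  (X=2, Z=2, Y=1) weight 1/64
  (X=2, Z=2, Y=2) weight 1/64
  (X=2, Z=2, Y=3) weight 1/64
  (X=3, Z=1, Y=0) weight 1/64
  (X=4, Z=1, Y=0) weight 1/36
  … 22 more
Group by X:
  weight(X=2) = 1/8
  weight(X=3) = 1/8
  weight(X=4) = 5/36
  weight(X=5) = 1/8
Total weight = 1/8 + 1/8 + 5/36 + 1/8 = 37/72
P(X=2 | obs) = 1/8 / 37/72 = 9/37
P(X=3 | obs) = 1/8 / 37/72 = 9/37
P(X=4 | obs) = 5/36 / 37/72 = 10/37
P(X=5 | obs) = 1/8 / 37/72 = 9/37

P(X = 5 | obs) = 9/37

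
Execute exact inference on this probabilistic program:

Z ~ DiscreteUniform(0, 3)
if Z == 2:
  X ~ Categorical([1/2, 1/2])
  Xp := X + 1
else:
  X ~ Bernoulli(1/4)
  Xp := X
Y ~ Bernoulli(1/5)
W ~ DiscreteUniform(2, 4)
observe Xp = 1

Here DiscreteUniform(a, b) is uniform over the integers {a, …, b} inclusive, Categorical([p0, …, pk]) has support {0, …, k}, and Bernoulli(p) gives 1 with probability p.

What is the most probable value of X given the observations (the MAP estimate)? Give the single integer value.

argmax_v P(X = v | obs) = 1

Enumerate traces; 24 have nonzero weight after conditioning:
  (Z=0, X=1, Y=0, W=2) weight 1/60
  (Z=0, X=1, Y=0, W=3) weight 1/60
  (Z=0, X=1, Y=0, W=4) weight 1/60
  (Z=0, X=1, Y=1, W=2) weight 1/240
  (Z=0, X=1, Y=1, W=3) weight 1/240
  (Z=0, X=1, Y=1, W=4) weight 1/240
  (Z=1, X=1, Y=0, W=2) weight 1/60
  (Z=1, X=1, Y=0, W=3) weight 1/60
  (Z=2, X=0, Y=0, W=2) weight 1/30
  … 15 more
Group by X:
  weight(X=0) = 1/8
  weight(X=1) = 3/16
Total weight = 1/8 + 3/16 = 5/16
P(X=0 | obs) = 1/8 / 5/16 = 2/5
P(X=1 | obs) = 3/16 / 5/16 = 3/5
argmax = 1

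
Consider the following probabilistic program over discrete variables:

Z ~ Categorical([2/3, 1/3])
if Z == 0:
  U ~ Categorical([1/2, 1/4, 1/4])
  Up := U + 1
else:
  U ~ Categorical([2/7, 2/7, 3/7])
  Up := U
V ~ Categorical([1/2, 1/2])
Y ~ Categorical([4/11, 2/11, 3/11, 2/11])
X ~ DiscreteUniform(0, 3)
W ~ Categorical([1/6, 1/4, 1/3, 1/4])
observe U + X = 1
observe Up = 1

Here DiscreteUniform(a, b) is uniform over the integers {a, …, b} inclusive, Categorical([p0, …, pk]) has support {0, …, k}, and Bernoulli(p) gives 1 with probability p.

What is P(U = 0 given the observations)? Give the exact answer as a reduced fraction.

Enumerate traces; 64 have nonzero weight after conditioning:
  (Z=0, U=0, V=0, Y=0, X=1, W=0) weight 1/396
  (Z=0, U=0, V=0, Y=0, X=1, W=1) weight 1/264
  (Z=0, U=0, V=0, Y=0, X=1, W=2) weight 1/198
  (Z=0, U=0, V=0, Y=0, X=1, W=3) weight 1/264
  (Z=0, U=0, V=0, Y=1, X=1, W=0) weight 1/792
  (Z=0, U=0, V=0, Y=1, X=1, W=1) weight 1/528
  (Z=0, U=0, V=0, Y=1, X=1, W=2) weight 1/396
  (Z=0, U=0, V=0, Y=1, X=1, W=3) weight 1/528
  (Z=1, U=1, V=0, Y=0, X=0, W=0) weight 1/1386
  … 55 more
Group by U:
  weight(U=0) = 1/12
  weight(U=1) = 1/42
Total weight = 1/12 + 1/42 = 3/28
P(U=0 | obs) = 1/12 / 3/28 = 7/9
P(U=1 | obs) = 1/42 / 3/28 = 2/9

P(U = 0 | obs) = 7/9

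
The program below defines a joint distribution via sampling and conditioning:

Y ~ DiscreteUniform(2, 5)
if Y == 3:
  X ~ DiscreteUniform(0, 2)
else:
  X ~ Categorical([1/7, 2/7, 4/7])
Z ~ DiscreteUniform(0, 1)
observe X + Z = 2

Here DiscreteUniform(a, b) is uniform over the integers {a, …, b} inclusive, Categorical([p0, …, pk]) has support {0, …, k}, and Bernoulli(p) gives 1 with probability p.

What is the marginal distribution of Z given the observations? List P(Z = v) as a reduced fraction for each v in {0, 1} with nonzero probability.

Enumerate traces; 8 have nonzero weight after conditioning:
  (Y=2, X=1, Z=1) weight 1/28
  (Y=2, X=2, Z=0) weight 1/14
  (Y=3, X=1, Z=1) weight 1/24
  (Y=3, X=2, Z=0) weight 1/24
  (Y=4, X=1, Z=1) weight 1/28
  (Y=4, X=2, Z=0) weight 1/14
  (Y=5, X=1, Z=1) weight 1/28
  (Y=5, X=2, Z=0) weight 1/14
Group by Z:
  weight(Z=0) = 43/168
  weight(Z=1) = 25/168
Total weight = 43/168 + 25/168 = 17/42
P(Z=0 | obs) = 43/168 / 17/42 = 43/68
P(Z=1 | obs) = 25/168 / 17/42 = 25/68

P(Z=0) = 43/68, P(Z=1) = 25/68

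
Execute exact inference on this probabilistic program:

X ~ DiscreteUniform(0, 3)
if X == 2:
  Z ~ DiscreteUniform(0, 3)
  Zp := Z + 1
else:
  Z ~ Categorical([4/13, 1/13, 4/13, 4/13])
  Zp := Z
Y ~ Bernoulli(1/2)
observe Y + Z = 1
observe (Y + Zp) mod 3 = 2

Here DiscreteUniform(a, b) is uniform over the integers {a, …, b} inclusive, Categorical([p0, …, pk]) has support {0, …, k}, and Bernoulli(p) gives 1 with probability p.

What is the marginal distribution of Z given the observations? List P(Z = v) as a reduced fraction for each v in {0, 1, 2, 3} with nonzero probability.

Enumerate traces; 2 have nonzero weight after conditioning:
  (X=2, Z=0, Y=1) weight 1/32
  (X=2, Z=1, Y=0) weight 1/32
Group by Z:
  weight(Z=0) = 1/32
  weight(Z=1) = 1/32
Total weight = 1/32 + 1/32 = 1/16
P(Z=0 | obs) = 1/32 / 1/16 = 1/2
P(Z=1 | obs) = 1/32 / 1/16 = 1/2

P(Z=0) = 1/2, P(Z=1) = 1/2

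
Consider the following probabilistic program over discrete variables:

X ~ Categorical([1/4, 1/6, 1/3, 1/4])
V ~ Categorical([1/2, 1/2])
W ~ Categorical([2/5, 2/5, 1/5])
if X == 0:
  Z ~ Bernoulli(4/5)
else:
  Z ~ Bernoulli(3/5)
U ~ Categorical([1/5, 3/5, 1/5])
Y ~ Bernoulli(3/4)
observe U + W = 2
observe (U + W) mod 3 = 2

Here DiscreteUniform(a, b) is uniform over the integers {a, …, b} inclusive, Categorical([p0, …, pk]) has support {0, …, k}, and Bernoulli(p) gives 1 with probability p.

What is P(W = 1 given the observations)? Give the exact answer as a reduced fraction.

P(W = 1 | obs) = 2/3

Enumerate traces; 96 have nonzero weight after conditioning:
  (X=0, V=0, W=0, Z=0, U=2, Y=0) weight 1/2000
  (X=0, V=0, W=0, Z=0, U=2, Y=1) weight 3/2000
  (X=0, V=0, W=0, Z=1, U=2, Y=0) weight 1/500
  (X=0, V=0, W=0, Z=1, U=2, Y=1) weight 3/500
  (X=0, V=0, W=1, Z=0, U=1, Y=0) weight 3/2000
  (X=0, V=0, W=1, Z=0, U=1, Y=1) weight 9/2000
  (X=0, V=0, W=1, Z=1, U=1, Y=0) weight 3/500
  (X=0, V=0, W=1, Z=1, U=1, Y=1) weight 9/500
  (X=0, V=0, W=2, Z=0, U=0, Y=0) weight 1/4000
  … 87 more
Group by W:
  weight(W=0) = 2/25
  weight(W=1) = 6/25
  weight(W=2) = 1/25
Total weight = 2/25 + 6/25 + 1/25 = 9/25
P(W=0 | obs) = 2/25 / 9/25 = 2/9
P(W=1 | obs) = 6/25 / 9/25 = 2/3
P(W=2 | obs) = 1/25 / 9/25 = 1/9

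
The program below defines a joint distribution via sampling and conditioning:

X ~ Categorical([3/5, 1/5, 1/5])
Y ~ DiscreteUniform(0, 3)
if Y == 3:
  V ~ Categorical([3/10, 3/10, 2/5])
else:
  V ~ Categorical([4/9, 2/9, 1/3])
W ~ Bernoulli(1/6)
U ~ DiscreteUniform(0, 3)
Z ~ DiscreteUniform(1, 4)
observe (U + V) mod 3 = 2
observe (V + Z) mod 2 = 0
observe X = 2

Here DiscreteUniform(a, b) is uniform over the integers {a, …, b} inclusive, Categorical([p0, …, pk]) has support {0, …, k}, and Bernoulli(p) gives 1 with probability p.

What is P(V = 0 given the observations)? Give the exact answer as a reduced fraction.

Enumerate traces; 64 have nonzero weight after conditioning:
  (X=2, Y=0, V=0, W=0, U=2, Z=2) weight 1/864
  (X=2, Y=0, V=0, W=0, U=2, Z=4) weight 1/864
  (X=2, Y=0, V=0, W=1, U=2, Z=2) weight 1/4320
  (X=2, Y=0, V=0, W=1, U=2, Z=4) weight 1/4320
  (X=2, Y=0, V=1, W=0, U=1, Z=1) weight 1/1728
  (X=2, Y=0, V=1, W=0, U=1, Z=3) weight 1/1728
  (X=2, Y=0, V=1, W=1, U=1, Z=1) weight 1/8640
  (X=2, Y=0, V=1, W=1, U=1, Z=3) weight 1/8640
  (X=2, Y=0, V=2, W=0, U=0, Z=2) weight 1/1152
  … 55 more
Group by V:
  weight(V=0) = 49/4800
  weight(V=1) = 29/4800
  weight(V=2) = 7/400
Total weight = 49/4800 + 29/4800 + 7/400 = 27/800
P(V=0 | obs) = 49/4800 / 27/800 = 49/162
P(V=1 | obs) = 29/4800 / 27/800 = 29/162
P(V=2 | obs) = 7/400 / 27/800 = 14/27

P(V = 0 | obs) = 49/162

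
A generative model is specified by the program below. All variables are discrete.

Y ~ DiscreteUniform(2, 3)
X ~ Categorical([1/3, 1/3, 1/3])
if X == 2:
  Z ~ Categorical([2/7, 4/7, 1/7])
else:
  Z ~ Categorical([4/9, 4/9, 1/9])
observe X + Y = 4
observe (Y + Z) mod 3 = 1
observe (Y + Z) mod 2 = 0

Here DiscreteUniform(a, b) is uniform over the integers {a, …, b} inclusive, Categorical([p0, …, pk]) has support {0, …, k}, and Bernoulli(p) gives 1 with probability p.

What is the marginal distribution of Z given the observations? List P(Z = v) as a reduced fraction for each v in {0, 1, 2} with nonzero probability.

P(Z=1) = 28/37, P(Z=2) = 9/37

Enumerate traces; 2 have nonzero weight after conditioning:
  (Y=2, X=2, Z=2) weight 1/42
  (Y=3, X=1, Z=1) weight 2/27
Group by Z:
  weight(Z=1) = 2/27
  weight(Z=2) = 1/42
Total weight = 2/27 + 1/42 = 37/378
P(Z=1 | obs) = 2/27 / 37/378 = 28/37
P(Z=2 | obs) = 1/42 / 37/378 = 9/37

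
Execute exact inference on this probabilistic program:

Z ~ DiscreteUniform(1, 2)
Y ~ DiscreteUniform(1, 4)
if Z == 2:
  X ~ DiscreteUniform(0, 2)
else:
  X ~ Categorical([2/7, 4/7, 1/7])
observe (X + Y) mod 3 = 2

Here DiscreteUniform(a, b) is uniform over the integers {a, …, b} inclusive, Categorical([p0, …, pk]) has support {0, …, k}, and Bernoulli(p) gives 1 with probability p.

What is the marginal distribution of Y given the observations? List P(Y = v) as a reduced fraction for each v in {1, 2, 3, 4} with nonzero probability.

P(Y=1) = 19/61, P(Y=2) = 13/61, P(Y=3) = 10/61, P(Y=4) = 19/61

Enumerate traces; 8 have nonzero weight after conditioning:
  (Z=1, Y=1, X=1) weight 1/14
  (Z=1, Y=2, X=0) weight 1/28
  (Z=1, Y=3, X=2) weight 1/56
  (Z=1, Y=4, X=1) weight 1/14
  (Z=2, Y=1, X=1) weight 1/24
  (Z=2, Y=2, X=0) weight 1/24
  (Z=2, Y=3, X=2) weight 1/24
  (Z=2, Y=4, X=1) weight 1/24
Group by Y:
  weight(Y=1) = 19/168
  weight(Y=2) = 13/168
  weight(Y=3) = 5/84
  weight(Y=4) = 19/168
Total weight = 19/168 + 13/168 + 5/84 + 19/168 = 61/168
P(Y=1 | obs) = 19/168 / 61/168 = 19/61
P(Y=2 | obs) = 13/168 / 61/168 = 13/61
P(Y=3 | obs) = 5/84 / 61/168 = 10/61
P(Y=4 | obs) = 19/168 / 61/168 = 19/61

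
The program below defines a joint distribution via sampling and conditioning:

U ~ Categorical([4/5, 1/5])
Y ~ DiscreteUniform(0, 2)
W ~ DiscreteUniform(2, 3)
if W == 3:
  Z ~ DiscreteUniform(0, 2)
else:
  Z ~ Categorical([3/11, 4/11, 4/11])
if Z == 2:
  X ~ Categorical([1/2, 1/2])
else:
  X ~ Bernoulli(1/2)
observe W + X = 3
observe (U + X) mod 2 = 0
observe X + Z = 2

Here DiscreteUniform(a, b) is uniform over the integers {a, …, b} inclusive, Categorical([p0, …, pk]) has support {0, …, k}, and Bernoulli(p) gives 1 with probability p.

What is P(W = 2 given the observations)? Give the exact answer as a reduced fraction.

Enumerate traces; 6 have nonzero weight after conditioning:
  (U=0, Y=0, W=3, Z=2, X=0) weight 1/45
  (U=0, Y=1, W=3, Z=2, X=0) weight 1/45
  (U=0, Y=2, W=3, Z=2, X=0) weight 1/45
  (U=1, Y=0, W=2, Z=1, X=1) weight 1/165
  (U=1, Y=1, W=2, Z=1, X=1) weight 1/165
  (U=1, Y=2, W=2, Z=1, X=1) weight 1/165
Group by W:
  weight(W=2) = 1/55
  weight(W=3) = 1/15
Total weight = 1/55 + 1/15 = 14/165
P(W=2 | obs) = 1/55 / 14/165 = 3/14
P(W=3 | obs) = 1/15 / 14/165 = 11/14

P(W = 2 | obs) = 3/14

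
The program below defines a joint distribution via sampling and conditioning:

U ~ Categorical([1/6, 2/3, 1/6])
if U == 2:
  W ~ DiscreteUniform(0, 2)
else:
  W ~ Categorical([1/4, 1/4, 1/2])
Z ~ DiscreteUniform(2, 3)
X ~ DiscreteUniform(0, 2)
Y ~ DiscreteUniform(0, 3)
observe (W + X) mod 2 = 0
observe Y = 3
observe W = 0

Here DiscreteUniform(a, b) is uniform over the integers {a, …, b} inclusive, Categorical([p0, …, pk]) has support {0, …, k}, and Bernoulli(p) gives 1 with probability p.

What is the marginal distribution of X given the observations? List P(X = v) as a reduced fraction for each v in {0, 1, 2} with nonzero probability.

Enumerate traces; 12 have nonzero weight after conditioning:
  (U=0, W=0, Z=2, X=0, Y=3) weight 1/576
  (U=0, W=0, Z=2, X=2, Y=3) weight 1/576
  (U=0, W=0, Z=3, X=0, Y=3) weight 1/576
  (U=0, W=0, Z=3, X=2, Y=3) weight 1/576
  (U=1, W=0, Z=2, X=0, Y=3) weight 1/144
  (U=1, W=0, Z=2, X=2, Y=3) weight 1/144
  (U=1, W=0, Z=3, X=0, Y=3) weight 1/144
  (U=1, W=0, Z=3, X=2, Y=3) weight 1/144
  … 4 more
Group by X:
  weight(X=0) = 19/864
  weight(X=2) = 19/864
Total weight = 19/864 + 19/864 = 19/432
P(X=0 | obs) = 19/864 / 19/432 = 1/2
P(X=2 | obs) = 19/864 / 19/432 = 1/2

P(X=0) = 1/2, P(X=2) = 1/2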